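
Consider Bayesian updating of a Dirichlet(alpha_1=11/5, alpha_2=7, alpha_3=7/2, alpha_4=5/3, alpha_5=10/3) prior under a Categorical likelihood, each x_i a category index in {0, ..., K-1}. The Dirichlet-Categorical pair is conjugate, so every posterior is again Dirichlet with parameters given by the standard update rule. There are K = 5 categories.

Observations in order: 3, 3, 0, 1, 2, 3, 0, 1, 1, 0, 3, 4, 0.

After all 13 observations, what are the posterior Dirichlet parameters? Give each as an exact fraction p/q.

obs 1: x=3 → posterior Dirichlet(11/5, 7, 7/2, 8/3, 10/3)
obs 2: x=3 → posterior Dirichlet(11/5, 7, 7/2, 11/3, 10/3)
obs 3: x=0 → posterior Dirichlet(16/5, 7, 7/2, 11/3, 10/3)
obs 4: x=1 → posterior Dirichlet(16/5, 8, 7/2, 11/3, 10/3)
obs 5: x=2 → posterior Dirichlet(16/5, 8, 9/2, 11/3, 10/3)
obs 6: x=3 → posterior Dirichlet(16/5, 8, 9/2, 14/3, 10/3)
obs 7: x=0 → posterior Dirichlet(21/5, 8, 9/2, 14/3, 10/3)
obs 8: x=1 → posterior Dirichlet(21/5, 9, 9/2, 14/3, 10/3)
obs 9: x=1 → posterior Dirichlet(21/5, 10, 9/2, 14/3, 10/3)
obs 10: x=0 → posterior Dirichlet(26/5, 10, 9/2, 14/3, 10/3)
obs 11: x=3 → posterior Dirichlet(26/5, 10, 9/2, 17/3, 10/3)
obs 12: x=4 → posterior Dirichlet(26/5, 10, 9/2, 17/3, 13/3)
obs 13: x=0 → posterior Dirichlet(31/5, 10, 9/2, 17/3, 13/3)

alpha_1=31/5, alpha_2=10, alpha_3=9/2, alpha_4=17/3, alpha_5=13/3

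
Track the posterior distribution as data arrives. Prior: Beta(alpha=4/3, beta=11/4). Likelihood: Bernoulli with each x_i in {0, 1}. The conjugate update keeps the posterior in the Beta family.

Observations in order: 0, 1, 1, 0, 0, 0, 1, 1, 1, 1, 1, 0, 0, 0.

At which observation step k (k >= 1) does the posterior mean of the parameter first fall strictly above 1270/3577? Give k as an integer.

k = 2

obs 1: x=0 → posterior Beta(4/3, 15/4)
obs 2: x=1 → posterior Beta(7/3, 15/4)
obs 3: x=1 → posterior Beta(10/3, 15/4)
obs 4: x=0 → posterior Beta(10/3, 19/4)
obs 5: x=0 → posterior Beta(10/3, 23/4)
obs 6: x=0 → posterior Beta(10/3, 27/4)
obs 7: x=1 → posterior Beta(13/3, 27/4)
obs 8: x=1 → posterior Beta(16/3, 27/4)
obs 9: x=1 → posterior Beta(19/3, 27/4)
obs 10: x=1 → posterior Beta(22/3, 27/4)
obs 11: x=1 → posterior Beta(25/3, 27/4)
obs 12: x=0 → posterior Beta(25/3, 31/4)
obs 13: x=0 → posterior Beta(25/3, 35/4)
obs 14: x=0 → posterior Beta(25/3, 39/4)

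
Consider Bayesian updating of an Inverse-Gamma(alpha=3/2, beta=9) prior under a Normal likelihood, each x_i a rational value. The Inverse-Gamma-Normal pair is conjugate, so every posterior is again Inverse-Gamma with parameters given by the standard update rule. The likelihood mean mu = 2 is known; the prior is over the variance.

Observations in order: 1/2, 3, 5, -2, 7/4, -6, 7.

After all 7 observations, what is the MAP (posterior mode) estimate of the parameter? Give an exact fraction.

2165/192

obs 1: x=1/2 → posterior Inverse-Gamma(2, 81/8)
obs 2: x=3 → posterior Inverse-Gamma(5/2, 85/8)
obs 3: x=5 → posterior Inverse-Gamma(3, 121/8)
obs 4: x=-2 → posterior Inverse-Gamma(7/2, 185/8)
obs 5: x=7/4 → posterior Inverse-Gamma(4, 741/32)
obs 6: x=-6 → posterior Inverse-Gamma(9/2, 1765/32)
obs 7: x=7 → posterior Inverse-Gamma(5, 2165/32)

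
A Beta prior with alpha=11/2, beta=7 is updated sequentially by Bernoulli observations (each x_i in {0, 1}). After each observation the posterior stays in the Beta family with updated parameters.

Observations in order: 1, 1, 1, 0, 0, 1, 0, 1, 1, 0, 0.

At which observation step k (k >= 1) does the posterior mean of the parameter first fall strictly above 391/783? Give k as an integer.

k = 2

obs 1: x=1 → posterior Beta(13/2, 7)
obs 2: x=1 → posterior Beta(15/2, 7)
obs 3: x=1 → posterior Beta(17/2, 7)
obs 4: x=0 → posterior Beta(17/2, 8)
obs 5: x=0 → posterior Beta(17/2, 9)
obs 6: x=1 → posterior Beta(19/2, 9)
obs 7: x=0 → posterior Beta(19/2, 10)
obs 8: x=1 → posterior Beta(21/2, 10)
obs 9: x=1 → posterior Beta(23/2, 10)
obs 10: x=0 → posterior Beta(23/2, 11)
obs 11: x=0 → posterior Beta(23/2, 12)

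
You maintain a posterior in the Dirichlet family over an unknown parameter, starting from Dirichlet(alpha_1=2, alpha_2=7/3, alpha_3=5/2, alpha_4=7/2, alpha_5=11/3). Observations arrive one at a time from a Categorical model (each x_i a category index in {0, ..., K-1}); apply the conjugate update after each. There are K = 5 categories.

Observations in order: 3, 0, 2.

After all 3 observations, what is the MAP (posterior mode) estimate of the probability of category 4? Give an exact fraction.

2/9

obs 1: x=3 → posterior Dirichlet(2, 7/3, 5/2, 9/2, 11/3)
obs 2: x=0 → posterior Dirichlet(3, 7/3, 5/2, 9/2, 11/3)
obs 3: x=2 → posterior Dirichlet(3, 7/3, 7/2, 9/2, 11/3)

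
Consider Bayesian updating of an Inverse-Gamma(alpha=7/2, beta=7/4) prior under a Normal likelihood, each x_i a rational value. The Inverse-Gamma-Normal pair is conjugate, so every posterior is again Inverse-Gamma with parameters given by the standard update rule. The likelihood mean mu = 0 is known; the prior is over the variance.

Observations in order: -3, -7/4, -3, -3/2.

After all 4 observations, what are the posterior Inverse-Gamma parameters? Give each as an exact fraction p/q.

obs 1: x=-3 → posterior Inverse-Gamma(4, 25/4)
obs 2: x=-7/4 → posterior Inverse-Gamma(9/2, 249/32)
obs 3: x=-3 → posterior Inverse-Gamma(5, 393/32)
obs 4: x=-3/2 → posterior Inverse-Gamma(11/2, 429/32)

alpha=11/2, beta=429/32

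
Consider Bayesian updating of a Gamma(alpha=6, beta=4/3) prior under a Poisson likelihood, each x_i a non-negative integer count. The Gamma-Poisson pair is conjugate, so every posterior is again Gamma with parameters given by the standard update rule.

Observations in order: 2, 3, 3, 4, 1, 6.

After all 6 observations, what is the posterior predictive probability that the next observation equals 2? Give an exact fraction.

425356312466382552117660834588524544/2220446049250313080847263336181640625

obs 1: x=2 → posterior Gamma(8, 7/3)
obs 2: x=3 → posterior Gamma(11, 10/3)
obs 3: x=3 → posterior Gamma(14, 13/3)
obs 4: x=4 → posterior Gamma(18, 16/3)
obs 5: x=1 → posterior Gamma(19, 19/3)
obs 6: x=6 → posterior Gamma(25, 22/3)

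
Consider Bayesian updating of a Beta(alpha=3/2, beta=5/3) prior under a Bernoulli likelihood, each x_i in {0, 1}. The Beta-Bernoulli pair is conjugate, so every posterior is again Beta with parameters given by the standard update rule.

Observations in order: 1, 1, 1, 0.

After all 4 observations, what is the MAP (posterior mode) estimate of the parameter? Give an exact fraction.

21/31

obs 1: x=1 → posterior Beta(5/2, 5/3)
obs 2: x=1 → posterior Beta(7/2, 5/3)
obs 3: x=1 → posterior Beta(9/2, 5/3)
obs 4: x=0 → posterior Beta(9/2, 8/3)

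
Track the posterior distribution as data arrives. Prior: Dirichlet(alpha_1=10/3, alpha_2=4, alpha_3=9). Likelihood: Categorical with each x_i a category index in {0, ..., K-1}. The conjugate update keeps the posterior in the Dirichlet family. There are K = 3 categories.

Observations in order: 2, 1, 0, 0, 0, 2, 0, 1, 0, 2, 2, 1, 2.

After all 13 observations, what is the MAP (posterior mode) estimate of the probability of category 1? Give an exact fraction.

obs 1: x=2 → posterior Dirichlet(10/3, 4, 10)
obs 2: x=1 → posterior Dirichlet(10/3, 5, 10)
obs 3: x=0 → posterior Dirichlet(13/3, 5, 10)
obs 4: x=0 → posterior Dirichlet(16/3, 5, 10)
obs 5: x=0 → posterior Dirichlet(19/3, 5, 10)
obs 6: x=2 → posterior Dirichlet(19/3, 5, 11)
obs 7: x=0 → posterior Dirichlet(22/3, 5, 11)
obs 8: x=1 → posterior Dirichlet(22/3, 6, 11)
obs 9: x=0 → posterior Dirichlet(25/3, 6, 11)
obs 10: x=2 → posterior Dirichlet(25/3, 6, 12)
obs 11: x=2 → posterior Dirichlet(25/3, 6, 13)
obs 12: x=1 → posterior Dirichlet(25/3, 7, 13)
obs 13: x=2 → posterior Dirichlet(25/3, 7, 14)

18/79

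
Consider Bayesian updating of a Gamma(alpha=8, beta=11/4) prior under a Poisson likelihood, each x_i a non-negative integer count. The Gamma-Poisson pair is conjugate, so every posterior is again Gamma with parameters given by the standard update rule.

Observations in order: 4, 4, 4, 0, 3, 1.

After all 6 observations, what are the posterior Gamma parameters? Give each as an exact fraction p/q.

obs 1: x=4 → posterior Gamma(12, 15/4)
obs 2: x=4 → posterior Gamma(16, 19/4)
obs 3: x=4 → posterior Gamma(20, 23/4)
obs 4: x=0 → posterior Gamma(20, 27/4)
obs 5: x=3 → posterior Gamma(23, 31/4)
obs 6: x=1 → posterior Gamma(24, 35/4)

alpha=24, beta=35/4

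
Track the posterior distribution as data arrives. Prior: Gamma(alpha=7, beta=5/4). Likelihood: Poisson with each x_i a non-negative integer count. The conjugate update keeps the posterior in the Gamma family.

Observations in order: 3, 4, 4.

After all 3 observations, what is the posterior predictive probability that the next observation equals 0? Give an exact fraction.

14063084452067724991009/630880792396715529789561

obs 1: x=3 → posterior Gamma(10, 9/4)
obs 2: x=4 → posterior Gamma(14, 13/4)
obs 3: x=4 → posterior Gamma(18, 17/4)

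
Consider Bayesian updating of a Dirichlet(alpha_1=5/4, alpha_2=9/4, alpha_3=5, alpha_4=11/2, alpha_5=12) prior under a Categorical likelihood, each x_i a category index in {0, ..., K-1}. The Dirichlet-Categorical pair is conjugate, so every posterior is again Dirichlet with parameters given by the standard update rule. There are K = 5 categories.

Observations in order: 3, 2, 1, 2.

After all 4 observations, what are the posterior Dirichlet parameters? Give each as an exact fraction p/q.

alpha_1=5/4, alpha_2=13/4, alpha_3=7, alpha_4=13/2, alpha_5=12

obs 1: x=3 → posterior Dirichlet(5/4, 9/4, 5, 13/2, 12)
obs 2: x=2 → posterior Dirichlet(5/4, 9/4, 6, 13/2, 12)
obs 3: x=1 → posterior Dirichlet(5/4, 13/4, 6, 13/2, 12)
obs 4: x=2 → posterior Dirichlet(5/4, 13/4, 7, 13/2, 12)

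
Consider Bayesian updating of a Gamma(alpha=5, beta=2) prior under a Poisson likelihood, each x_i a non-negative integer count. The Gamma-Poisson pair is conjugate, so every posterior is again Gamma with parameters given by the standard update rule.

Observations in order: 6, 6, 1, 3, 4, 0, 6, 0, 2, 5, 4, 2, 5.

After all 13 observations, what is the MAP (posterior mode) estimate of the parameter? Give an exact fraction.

obs 1: x=6 → posterior Gamma(11, 3)
obs 2: x=6 → posterior Gamma(17, 4)
obs 3: x=1 → posterior Gamma(18, 5)
obs 4: x=3 → posterior Gamma(21, 6)
obs 5: x=4 → posterior Gamma(25, 7)
obs 6: x=0 → posterior Gamma(25, 8)
obs 7: x=6 → posterior Gamma(31, 9)
obs 8: x=0 → posterior Gamma(31, 10)
obs 9: x=2 → posterior Gamma(33, 11)
obs 10: x=5 → posterior Gamma(38, 12)
obs 11: x=4 → posterior Gamma(42, 13)
obs 12: x=2 → posterior Gamma(44, 14)
obs 13: x=5 → posterior Gamma(49, 15)

16/5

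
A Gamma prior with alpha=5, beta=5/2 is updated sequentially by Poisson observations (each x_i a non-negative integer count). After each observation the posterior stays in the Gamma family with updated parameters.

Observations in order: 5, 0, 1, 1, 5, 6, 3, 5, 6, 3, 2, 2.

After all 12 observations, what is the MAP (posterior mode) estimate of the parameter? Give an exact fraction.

86/29

obs 1: x=5 → posterior Gamma(10, 7/2)
obs 2: x=0 → posterior Gamma(10, 9/2)
obs 3: x=1 → posterior Gamma(11, 11/2)
obs 4: x=1 → posterior Gamma(12, 13/2)
obs 5: x=5 → posterior Gamma(17, 15/2)
obs 6: x=6 → posterior Gamma(23, 17/2)
obs 7: x=3 → posterior Gamma(26, 19/2)
obs 8: x=5 → posterior Gamma(31, 21/2)
obs 9: x=6 → posterior Gamma(37, 23/2)
obs 10: x=3 → posterior Gamma(40, 25/2)
obs 11: x=2 → posterior Gamma(42, 27/2)
obs 12: x=2 → posterior Gamma(44, 29/2)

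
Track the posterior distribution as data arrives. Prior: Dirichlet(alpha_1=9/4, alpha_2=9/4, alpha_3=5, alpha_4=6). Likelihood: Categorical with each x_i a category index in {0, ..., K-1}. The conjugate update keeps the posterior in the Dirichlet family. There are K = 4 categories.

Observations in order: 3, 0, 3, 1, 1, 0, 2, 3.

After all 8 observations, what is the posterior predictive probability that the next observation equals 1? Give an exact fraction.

17/94

obs 1: x=3 → posterior Dirichlet(9/4, 9/4, 5, 7)
obs 2: x=0 → posterior Dirichlet(13/4, 9/4, 5, 7)
obs 3: x=3 → posterior Dirichlet(13/4, 9/4, 5, 8)
obs 4: x=1 → posterior Dirichlet(13/4, 13/4, 5, 8)
obs 5: x=1 → posterior Dirichlet(13/4, 17/4, 5, 8)
obs 6: x=0 → posterior Dirichlet(17/4, 17/4, 5, 8)
obs 7: x=2 → posterior Dirichlet(17/4, 17/4, 6, 8)
obs 8: x=3 → posterior Dirichlet(17/4, 17/4, 6, 9)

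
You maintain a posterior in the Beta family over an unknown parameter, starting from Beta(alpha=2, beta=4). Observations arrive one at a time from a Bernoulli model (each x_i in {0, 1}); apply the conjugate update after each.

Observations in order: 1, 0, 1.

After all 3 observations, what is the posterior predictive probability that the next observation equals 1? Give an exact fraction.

obs 1: x=1 → posterior Beta(3, 4)
obs 2: x=0 → posterior Beta(3, 5)
obs 3: x=1 → posterior Beta(4, 5)

4/9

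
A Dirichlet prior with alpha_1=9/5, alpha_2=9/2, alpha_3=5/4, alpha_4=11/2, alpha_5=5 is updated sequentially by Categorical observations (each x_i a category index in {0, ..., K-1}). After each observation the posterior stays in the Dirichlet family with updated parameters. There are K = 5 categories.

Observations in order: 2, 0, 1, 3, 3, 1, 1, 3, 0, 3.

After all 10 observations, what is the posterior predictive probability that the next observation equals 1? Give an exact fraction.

obs 1: x=2 → posterior Dirichlet(9/5, 9/2, 9/4, 11/2, 5)
obs 2: x=0 → posterior Dirichlet(14/5, 9/2, 9/4, 11/2, 5)
obs 3: x=1 → posterior Dirichlet(14/5, 11/2, 9/4, 11/2, 5)
obs 4: x=3 → posterior Dirichlet(14/5, 11/2, 9/4, 13/2, 5)
obs 5: x=3 → posterior Dirichlet(14/5, 11/2, 9/4, 15/2, 5)
obs 6: x=1 → posterior Dirichlet(14/5, 13/2, 9/4, 15/2, 5)
obs 7: x=1 → posterior Dirichlet(14/5, 15/2, 9/4, 15/2, 5)
obs 8: x=3 → posterior Dirichlet(14/5, 15/2, 9/4, 17/2, 5)
obs 9: x=0 → posterior Dirichlet(19/5, 15/2, 9/4, 17/2, 5)
obs 10: x=3 → posterior Dirichlet(19/5, 15/2, 9/4, 19/2, 5)

50/187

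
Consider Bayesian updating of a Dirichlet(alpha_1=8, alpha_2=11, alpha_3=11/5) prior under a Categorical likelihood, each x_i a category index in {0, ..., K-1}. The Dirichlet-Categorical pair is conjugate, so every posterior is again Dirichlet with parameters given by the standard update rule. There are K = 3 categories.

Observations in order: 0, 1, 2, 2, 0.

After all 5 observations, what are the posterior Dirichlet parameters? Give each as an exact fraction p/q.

alpha_1=10, alpha_2=12, alpha_3=21/5

obs 1: x=0 → posterior Dirichlet(9, 11, 11/5)
obs 2: x=1 → posterior Dirichlet(9, 12, 11/5)
obs 3: x=2 → posterior Dirichlet(9, 12, 16/5)
obs 4: x=2 → posterior Dirichlet(9, 12, 21/5)
obs 5: x=0 → posterior Dirichlet(10, 12, 21/5)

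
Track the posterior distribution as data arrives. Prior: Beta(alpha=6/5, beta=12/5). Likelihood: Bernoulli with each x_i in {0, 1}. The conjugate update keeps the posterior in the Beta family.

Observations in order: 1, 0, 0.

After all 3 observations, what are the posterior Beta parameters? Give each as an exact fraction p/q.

obs 1: x=1 → posterior Beta(11/5, 12/5)
obs 2: x=0 → posterior Beta(11/5, 17/5)
obs 3: x=0 → posterior Beta(11/5, 22/5)

alpha=11/5, beta=22/5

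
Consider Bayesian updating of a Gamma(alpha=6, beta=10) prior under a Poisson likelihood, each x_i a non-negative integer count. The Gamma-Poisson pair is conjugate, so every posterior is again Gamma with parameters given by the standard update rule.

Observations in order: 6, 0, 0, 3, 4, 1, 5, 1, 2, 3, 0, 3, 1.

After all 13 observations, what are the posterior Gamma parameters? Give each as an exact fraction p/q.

obs 1: x=6 → posterior Gamma(12, 11)
obs 2: x=0 → posterior Gamma(12, 12)
obs 3: x=0 → posterior Gamma(12, 13)
obs 4: x=3 → posterior Gamma(15, 14)
obs 5: x=4 → posterior Gamma(19, 15)
obs 6: x=1 → posterior Gamma(20, 16)
obs 7: x=5 → posterior Gamma(25, 17)
obs 8: x=1 → posterior Gamma(26, 18)
obs 9: x=2 → posterior Gamma(28, 19)
obs 10: x=3 → posterior Gamma(31, 20)
obs 11: x=0 → posterior Gamma(31, 21)
obs 12: x=3 → posterior Gamma(34, 22)
obs 13: x=1 → posterior Gamma(35, 23)

alpha=35, beta=23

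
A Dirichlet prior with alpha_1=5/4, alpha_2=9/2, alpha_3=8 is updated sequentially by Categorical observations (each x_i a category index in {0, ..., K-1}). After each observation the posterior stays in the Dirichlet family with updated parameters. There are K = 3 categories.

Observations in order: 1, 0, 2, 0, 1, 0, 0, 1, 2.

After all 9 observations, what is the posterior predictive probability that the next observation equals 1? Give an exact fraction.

obs 1: x=1 → posterior Dirichlet(5/4, 11/2, 8)
obs 2: x=0 → posterior Dirichlet(9/4, 11/2, 8)
obs 3: x=2 → posterior Dirichlet(9/4, 11/2, 9)
obs 4: x=0 → posterior Dirichlet(13/4, 11/2, 9)
obs 5: x=1 → posterior Dirichlet(13/4, 13/2, 9)
obs 6: x=0 → posterior Dirichlet(17/4, 13/2, 9)
obs 7: x=0 → posterior Dirichlet(21/4, 13/2, 9)
obs 8: x=1 → posterior Dirichlet(21/4, 15/2, 9)
obs 9: x=2 → posterior Dirichlet(21/4, 15/2, 10)

30/91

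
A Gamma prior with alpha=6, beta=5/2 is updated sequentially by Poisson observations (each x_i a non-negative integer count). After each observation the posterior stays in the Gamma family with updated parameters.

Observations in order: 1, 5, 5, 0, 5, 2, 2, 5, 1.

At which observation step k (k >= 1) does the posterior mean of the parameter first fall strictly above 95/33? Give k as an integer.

k = 3

obs 1: x=1 → posterior Gamma(7, 7/2)
obs 2: x=5 → posterior Gamma(12, 9/2)
obs 3: x=5 → posterior Gamma(17, 11/2)
obs 4: x=0 → posterior Gamma(17, 13/2)
obs 5: x=5 → posterior Gamma(22, 15/2)
obs 6: x=2 → posterior Gamma(24, 17/2)
obs 7: x=2 → posterior Gamma(26, 19/2)
obs 8: x=5 → posterior Gamma(31, 21/2)
obs 9: x=1 → posterior Gamma(32, 23/2)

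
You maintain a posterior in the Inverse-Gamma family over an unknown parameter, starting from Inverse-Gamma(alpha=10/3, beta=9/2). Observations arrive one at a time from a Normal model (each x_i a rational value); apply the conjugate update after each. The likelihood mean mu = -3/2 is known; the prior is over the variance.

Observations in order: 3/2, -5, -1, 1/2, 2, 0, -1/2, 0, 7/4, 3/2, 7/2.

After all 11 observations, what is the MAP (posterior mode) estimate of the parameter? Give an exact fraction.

4647/944

obs 1: x=3/2 → posterior Inverse-Gamma(23/6, 9)
obs 2: x=-5 → posterior Inverse-Gamma(13/3, 121/8)
obs 3: x=-1 → posterior Inverse-Gamma(29/6, 61/4)
obs 4: x=1/2 → posterior Inverse-Gamma(16/3, 69/4)
obs 5: x=2 → posterior Inverse-Gamma(35/6, 187/8)
obs 6: x=0 → posterior Inverse-Gamma(19/3, 49/2)
obs 7: x=-1/2 → posterior Inverse-Gamma(41/6, 25)
obs 8: x=0 → posterior Inverse-Gamma(22/3, 209/8)
obs 9: x=7/4 → posterior Inverse-Gamma(47/6, 1005/32)
obs 10: x=3/2 → posterior Inverse-Gamma(25/3, 1149/32)
obs 11: x=7/2 → posterior Inverse-Gamma(53/6, 1549/32)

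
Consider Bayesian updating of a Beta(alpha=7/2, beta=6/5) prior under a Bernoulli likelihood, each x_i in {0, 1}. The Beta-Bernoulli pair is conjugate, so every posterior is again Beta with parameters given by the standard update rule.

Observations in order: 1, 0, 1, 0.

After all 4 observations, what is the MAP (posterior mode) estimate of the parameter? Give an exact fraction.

obs 1: x=1 → posterior Beta(9/2, 6/5)
obs 2: x=0 → posterior Beta(9/2, 11/5)
obs 3: x=1 → posterior Beta(11/2, 11/5)
obs 4: x=0 → posterior Beta(11/2, 16/5)

45/67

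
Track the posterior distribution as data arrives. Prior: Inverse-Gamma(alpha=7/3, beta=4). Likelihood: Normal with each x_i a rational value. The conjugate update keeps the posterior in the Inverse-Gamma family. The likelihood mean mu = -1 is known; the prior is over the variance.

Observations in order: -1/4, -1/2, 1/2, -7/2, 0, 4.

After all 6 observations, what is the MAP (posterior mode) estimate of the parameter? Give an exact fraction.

2079/608

obs 1: x=-1/4 → posterior Inverse-Gamma(17/6, 137/32)
obs 2: x=-1/2 → posterior Inverse-Gamma(10/3, 141/32)
obs 3: x=1/2 → posterior Inverse-Gamma(23/6, 177/32)
obs 4: x=-7/2 → posterior Inverse-Gamma(13/3, 277/32)
obs 5: x=0 → posterior Inverse-Gamma(29/6, 293/32)
obs 6: x=4 → posterior Inverse-Gamma(16/3, 693/32)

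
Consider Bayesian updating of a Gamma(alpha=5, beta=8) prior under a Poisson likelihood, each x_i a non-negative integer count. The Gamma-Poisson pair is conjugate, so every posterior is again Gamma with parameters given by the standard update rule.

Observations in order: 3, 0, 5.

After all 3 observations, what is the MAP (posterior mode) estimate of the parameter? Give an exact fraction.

12/11

obs 1: x=3 → posterior Gamma(8, 9)
obs 2: x=0 → posterior Gamma(8, 10)
obs 3: x=5 → posterior Gamma(13, 11)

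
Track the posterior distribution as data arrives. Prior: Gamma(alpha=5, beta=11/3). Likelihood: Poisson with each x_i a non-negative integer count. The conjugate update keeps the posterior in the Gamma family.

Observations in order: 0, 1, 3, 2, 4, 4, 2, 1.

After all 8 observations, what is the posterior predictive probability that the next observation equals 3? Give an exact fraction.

63676804501701334387586116790771484375/390391118171235269367759834837938077696

obs 1: x=0 → posterior Gamma(5, 14/3)
obs 2: x=1 → posterior Gamma(6, 17/3)
obs 3: x=3 → posterior Gamma(9, 20/3)
obs 4: x=2 → posterior Gamma(11, 23/3)
obs 5: x=4 → posterior Gamma(15, 26/3)
obs 6: x=4 → posterior Gamma(19, 29/3)
obs 7: x=2 → posterior Gamma(21, 32/3)
obs 8: x=1 → posterior Gamma(22, 35/3)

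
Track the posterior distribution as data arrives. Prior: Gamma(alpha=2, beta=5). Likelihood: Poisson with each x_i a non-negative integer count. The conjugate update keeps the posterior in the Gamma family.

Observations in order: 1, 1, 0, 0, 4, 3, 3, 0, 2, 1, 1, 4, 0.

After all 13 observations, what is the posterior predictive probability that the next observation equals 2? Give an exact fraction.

1044998419130419320114980585472/4898762930960846817716295277921

obs 1: x=1 → posterior Gamma(3, 6)
obs 2: x=1 → posterior Gamma(4, 7)
obs 3: x=0 → posterior Gamma(4, 8)
obs 4: x=0 → posterior Gamma(4, 9)
obs 5: x=4 → posterior Gamma(8, 10)
obs 6: x=3 → posterior Gamma(11, 11)
obs 7: x=3 → posterior Gamma(14, 12)
obs 8: x=0 → posterior Gamma(14, 13)
obs 9: x=2 → posterior Gamma(16, 14)
obs 10: x=1 → posterior Gamma(17, 15)
obs 11: x=1 → posterior Gamma(18, 16)
obs 12: x=4 → posterior Gamma(22, 17)
obs 13: x=0 → posterior Gamma(22, 18)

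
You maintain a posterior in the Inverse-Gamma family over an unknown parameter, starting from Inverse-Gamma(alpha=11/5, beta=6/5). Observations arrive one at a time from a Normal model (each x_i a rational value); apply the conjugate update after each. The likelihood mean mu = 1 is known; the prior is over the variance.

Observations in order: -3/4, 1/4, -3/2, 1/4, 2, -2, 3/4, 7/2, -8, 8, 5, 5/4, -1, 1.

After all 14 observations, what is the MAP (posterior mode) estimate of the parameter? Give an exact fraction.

obs 1: x=-3/4 → posterior Inverse-Gamma(27/10, 437/160)
obs 2: x=1/4 → posterior Inverse-Gamma(16/5, 241/80)
obs 3: x=-3/2 → posterior Inverse-Gamma(37/10, 491/80)
obs 4: x=1/4 → posterior Inverse-Gamma(21/5, 1027/160)
obs 5: x=2 → posterior Inverse-Gamma(47/10, 1107/160)
obs 6: x=-2 → posterior Inverse-Gamma(26/5, 1827/160)
obs 7: x=3/4 → posterior Inverse-Gamma(57/10, 229/20)
obs 8: x=7/2 → posterior Inverse-Gamma(31/5, 583/40)
obs 9: x=-8 → posterior Inverse-Gamma(67/10, 2203/40)
obs 10: x=8 → posterior Inverse-Gamma(36/5, 3183/40)
obs 11: x=5 → posterior Inverse-Gamma(77/10, 3503/40)
obs 12: x=5/4 → posterior Inverse-Gamma(41/5, 14017/160)
obs 13: x=-1 → posterior Inverse-Gamma(87/10, 14337/160)
obs 14: x=1 → posterior Inverse-Gamma(46/5, 14337/160)

4779/544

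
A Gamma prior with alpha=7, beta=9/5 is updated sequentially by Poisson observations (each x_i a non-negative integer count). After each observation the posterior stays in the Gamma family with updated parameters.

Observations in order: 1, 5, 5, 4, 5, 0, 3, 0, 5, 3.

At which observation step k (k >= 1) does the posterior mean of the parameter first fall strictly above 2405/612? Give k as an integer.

k = 5

obs 1: x=1 → posterior Gamma(8, 14/5)
obs 2: x=5 → posterior Gamma(13, 19/5)
obs 3: x=5 → posterior Gamma(18, 24/5)
obs 4: x=4 → posterior Gamma(22, 29/5)
obs 5: x=5 → posterior Gamma(27, 34/5)
obs 6: x=0 → posterior Gamma(27, 39/5)
obs 7: x=3 → posterior Gamma(30, 44/5)
obs 8: x=0 → posterior Gamma(30, 49/5)
obs 9: x=5 → posterior Gamma(35, 54/5)
obs 10: x=3 → posterior Gamma(38, 59/5)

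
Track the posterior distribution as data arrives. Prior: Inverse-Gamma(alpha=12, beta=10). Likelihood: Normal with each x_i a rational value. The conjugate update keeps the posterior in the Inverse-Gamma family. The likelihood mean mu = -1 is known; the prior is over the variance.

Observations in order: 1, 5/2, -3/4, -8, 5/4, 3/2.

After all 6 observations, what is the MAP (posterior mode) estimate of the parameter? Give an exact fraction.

obs 1: x=1 → posterior Inverse-Gamma(25/2, 12)
obs 2: x=5/2 → posterior Inverse-Gamma(13, 145/8)
obs 3: x=-3/4 → posterior Inverse-Gamma(27/2, 581/32)
obs 4: x=-8 → posterior Inverse-Gamma(14, 1365/32)
obs 5: x=5/4 → posterior Inverse-Gamma(29/2, 723/16)
obs 6: x=3/2 → posterior Inverse-Gamma(15, 773/16)

773/256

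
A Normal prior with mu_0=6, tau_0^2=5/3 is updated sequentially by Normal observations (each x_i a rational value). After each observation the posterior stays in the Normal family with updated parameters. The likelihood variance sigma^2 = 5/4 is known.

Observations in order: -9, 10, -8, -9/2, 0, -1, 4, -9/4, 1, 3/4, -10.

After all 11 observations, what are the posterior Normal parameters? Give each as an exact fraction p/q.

mu_0=-58/47, tau_0^2=5/47

obs 1: x=-9 → posterior Normal(-18/7, 5/7)
obs 2: x=10 → posterior Normal(2, 5/11)
obs 3: x=-8 → posterior Normal(-2/3, 1/3)
obs 4: x=-9/2 → posterior Normal(-28/19, 5/19)
obs 5: x=0 → posterior Normal(-28/23, 5/23)
obs 6: x=-1 → posterior Normal(-32/27, 5/27)
obs 7: x=4 → posterior Normal(-16/31, 5/31)
obs 8: x=-9/4 → posterior Normal(-5/7, 1/7)
obs 9: x=1 → posterior Normal(-7/13, 5/39)
obs 10: x=3/4 → posterior Normal(-18/43, 5/43)
obs 11: x=-10 → posterior Normal(-58/47, 5/47)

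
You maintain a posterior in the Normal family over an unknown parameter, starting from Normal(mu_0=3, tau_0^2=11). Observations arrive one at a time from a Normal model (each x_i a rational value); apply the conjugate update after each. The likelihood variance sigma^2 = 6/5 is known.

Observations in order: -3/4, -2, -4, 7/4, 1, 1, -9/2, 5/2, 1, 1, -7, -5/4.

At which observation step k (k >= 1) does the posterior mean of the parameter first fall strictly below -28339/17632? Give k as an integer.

obs 1: x=-3/4 → posterior Normal(-93/244, 66/61)
obs 2: x=-2 → posterior Normal(-533/464, 33/58)
obs 3: x=-4 → posterior Normal(-157/76, 22/57)
obs 4: x=7/4 → posterior Normal(-257/226, 33/113)
obs 5: x=1 → posterior Normal(-202/281, 66/281)
obs 6: x=1 → posterior Normal(-7/16, 11/56)
obs 7: x=-9/2 → posterior Normal(-789/782, 66/391)
obs 8: x=5/2 → posterior Normal(-257/446, 33/223)
obs 9: x=1 → posterior Normal(-202/501, 22/167)
obs 10: x=1 → posterior Normal(-147/556, 33/278)
obs 11: x=-7 → posterior Normal(-532/611, 66/611)
obs 12: x=-5/4 → posterior Normal(-267/296, 11/111)

k = 3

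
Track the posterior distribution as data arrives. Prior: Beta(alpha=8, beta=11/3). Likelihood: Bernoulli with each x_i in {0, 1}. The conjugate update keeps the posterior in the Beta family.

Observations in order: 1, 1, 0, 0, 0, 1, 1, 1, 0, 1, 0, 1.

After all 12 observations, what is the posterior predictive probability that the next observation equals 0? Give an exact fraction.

obs 1: x=1 → posterior Beta(9, 11/3)
obs 2: x=1 → posterior Beta(10, 11/3)
obs 3: x=0 → posterior Beta(10, 14/3)
obs 4: x=0 → posterior Beta(10, 17/3)
obs 5: x=0 → posterior Beta(10, 20/3)
obs 6: x=1 → posterior Beta(11, 20/3)
obs 7: x=1 → posterior Beta(12, 20/3)
obs 8: x=1 → posterior Beta(13, 20/3)
obs 9: x=0 → posterior Beta(13, 23/3)
obs 10: x=1 → posterior Beta(14, 23/3)
obs 11: x=0 → posterior Beta(14, 26/3)
obs 12: x=1 → posterior Beta(15, 26/3)

26/71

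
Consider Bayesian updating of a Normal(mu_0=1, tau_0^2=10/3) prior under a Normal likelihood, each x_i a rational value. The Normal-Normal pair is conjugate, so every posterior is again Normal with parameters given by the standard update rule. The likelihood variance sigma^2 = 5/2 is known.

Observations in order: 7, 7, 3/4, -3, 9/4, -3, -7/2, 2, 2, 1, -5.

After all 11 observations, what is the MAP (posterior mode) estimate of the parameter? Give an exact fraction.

33/47

obs 1: x=7 → posterior Normal(31/7, 10/7)
obs 2: x=7 → posterior Normal(59/11, 10/11)
obs 3: x=3/4 → posterior Normal(62/15, 2/3)
obs 4: x=-3 → posterior Normal(50/19, 10/19)
obs 5: x=9/4 → posterior Normal(59/23, 10/23)
obs 6: x=-3 → posterior Normal(47/27, 10/27)
obs 7: x=-7/2 → posterior Normal(33/31, 10/31)
obs 8: x=2 → posterior Normal(41/35, 2/7)
obs 9: x=2 → posterior Normal(49/39, 10/39)
obs 10: x=1 → posterior Normal(53/43, 10/43)
obs 11: x=-5 → posterior Normal(33/47, 10/47)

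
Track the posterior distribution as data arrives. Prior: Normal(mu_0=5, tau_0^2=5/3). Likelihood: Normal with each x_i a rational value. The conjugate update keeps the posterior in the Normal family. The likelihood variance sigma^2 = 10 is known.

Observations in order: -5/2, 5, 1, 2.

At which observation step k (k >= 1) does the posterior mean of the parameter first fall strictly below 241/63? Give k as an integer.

k = 3

obs 1: x=-5/2 → posterior Normal(55/14, 10/7)
obs 2: x=5 → posterior Normal(65/16, 5/4)
obs 3: x=1 → posterior Normal(67/18, 10/9)
obs 4: x=2 → posterior Normal(71/20, 1)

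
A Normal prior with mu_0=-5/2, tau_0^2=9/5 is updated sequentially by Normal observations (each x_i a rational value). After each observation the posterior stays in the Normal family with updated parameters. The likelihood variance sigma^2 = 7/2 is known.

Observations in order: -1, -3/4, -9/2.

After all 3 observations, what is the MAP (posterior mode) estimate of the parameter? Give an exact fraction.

obs 1: x=-1 → posterior Normal(-211/106, 63/53)
obs 2: x=-3/4 → posterior Normal(-119/71, 63/71)
obs 3: x=-9/2 → posterior Normal(-200/89, 63/89)

-200/89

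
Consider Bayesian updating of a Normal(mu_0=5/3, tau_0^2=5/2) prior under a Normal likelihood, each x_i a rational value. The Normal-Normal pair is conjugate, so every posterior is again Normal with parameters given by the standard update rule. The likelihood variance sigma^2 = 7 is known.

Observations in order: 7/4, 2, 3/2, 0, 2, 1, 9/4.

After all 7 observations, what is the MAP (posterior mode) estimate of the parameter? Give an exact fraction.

obs 1: x=7/4 → posterior Normal(385/228, 35/19)
obs 2: x=2 → posterior Normal(505/288, 35/24)
obs 3: x=3/2 → posterior Normal(595/348, 35/29)
obs 4: x=0 → posterior Normal(35/24, 35/34)
obs 5: x=2 → posterior Normal(55/36, 35/39)
obs 6: x=1 → posterior Normal(775/528, 35/44)
obs 7: x=9/4 → posterior Normal(65/42, 5/7)

65/42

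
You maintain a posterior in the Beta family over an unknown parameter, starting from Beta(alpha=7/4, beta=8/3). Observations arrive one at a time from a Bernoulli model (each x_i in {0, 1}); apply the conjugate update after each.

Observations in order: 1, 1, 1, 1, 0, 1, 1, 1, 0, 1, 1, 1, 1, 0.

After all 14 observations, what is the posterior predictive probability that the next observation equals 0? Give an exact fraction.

obs 1: x=1 → posterior Beta(11/4, 8/3)
obs 2: x=1 → posterior Beta(15/4, 8/3)
obs 3: x=1 → posterior Beta(19/4, 8/3)
obs 4: x=1 → posterior Beta(23/4, 8/3)
obs 5: x=0 → posterior Beta(23/4, 11/3)
obs 6: x=1 → posterior Beta(27/4, 11/3)
obs 7: x=1 → posterior Beta(31/4, 11/3)
obs 8: x=1 → posterior Beta(35/4, 11/3)
obs 9: x=0 → posterior Beta(35/4, 14/3)
obs 10: x=1 → posterior Beta(39/4, 14/3)
obs 11: x=1 → posterior Beta(43/4, 14/3)
obs 12: x=1 → posterior Beta(47/4, 14/3)
obs 13: x=1 → posterior Beta(51/4, 14/3)
obs 14: x=0 → posterior Beta(51/4, 17/3)

4/13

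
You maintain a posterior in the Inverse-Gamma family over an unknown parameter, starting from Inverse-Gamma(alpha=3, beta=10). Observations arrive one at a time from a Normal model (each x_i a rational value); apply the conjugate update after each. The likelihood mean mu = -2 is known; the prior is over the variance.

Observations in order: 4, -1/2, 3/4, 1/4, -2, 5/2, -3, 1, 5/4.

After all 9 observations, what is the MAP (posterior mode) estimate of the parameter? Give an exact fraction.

obs 1: x=4 → posterior Inverse-Gamma(7/2, 28)
obs 2: x=-1/2 → posterior Inverse-Gamma(4, 233/8)
obs 3: x=3/4 → posterior Inverse-Gamma(9/2, 1053/32)
obs 4: x=1/4 → posterior Inverse-Gamma(5, 567/16)
obs 5: x=-2 → posterior Inverse-Gamma(11/2, 567/16)
obs 6: x=5/2 → posterior Inverse-Gamma(6, 729/16)
obs 7: x=-3 → posterior Inverse-Gamma(13/2, 737/16)
obs 8: x=1 → posterior Inverse-Gamma(7, 809/16)
obs 9: x=5/4 → posterior Inverse-Gamma(15/2, 1787/32)

1787/272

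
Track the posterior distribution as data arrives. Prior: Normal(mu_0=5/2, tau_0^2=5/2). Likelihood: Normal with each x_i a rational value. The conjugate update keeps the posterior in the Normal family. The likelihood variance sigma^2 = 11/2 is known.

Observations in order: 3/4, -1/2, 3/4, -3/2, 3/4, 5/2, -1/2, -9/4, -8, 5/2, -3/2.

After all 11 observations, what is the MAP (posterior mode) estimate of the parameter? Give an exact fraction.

-5/44

obs 1: x=3/4 → posterior Normal(125/64, 55/32)
obs 2: x=-1/2 → posterior Normal(115/84, 55/42)
obs 3: x=3/4 → posterior Normal(5/4, 55/52)
obs 4: x=-3/2 → posterior Normal(25/31, 55/62)
obs 5: x=3/4 → posterior Normal(115/144, 55/72)
obs 6: x=5/2 → posterior Normal(165/164, 55/82)
obs 7: x=-1/2 → posterior Normal(155/184, 55/92)
obs 8: x=-9/4 → posterior Normal(55/102, 55/102)
obs 9: x=-8 → posterior Normal(-25/112, 55/112)
obs 10: x=5/2 → posterior Normal(0, 55/122)
obs 11: x=-3/2 → posterior Normal(-5/44, 5/12)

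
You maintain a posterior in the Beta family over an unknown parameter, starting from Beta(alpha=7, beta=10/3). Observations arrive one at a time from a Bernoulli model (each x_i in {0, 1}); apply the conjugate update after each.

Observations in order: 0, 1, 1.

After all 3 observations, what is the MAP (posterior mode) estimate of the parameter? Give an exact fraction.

12/17

obs 1: x=0 → posterior Beta(7, 13/3)
obs 2: x=1 → posterior Beta(8, 13/3)
obs 3: x=1 → posterior Beta(9, 13/3)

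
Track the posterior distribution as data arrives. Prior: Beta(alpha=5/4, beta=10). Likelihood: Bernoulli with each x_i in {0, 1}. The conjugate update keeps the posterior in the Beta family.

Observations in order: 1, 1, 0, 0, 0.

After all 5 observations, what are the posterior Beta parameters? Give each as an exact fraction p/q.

obs 1: x=1 → posterior Beta(9/4, 10)
obs 2: x=1 → posterior Beta(13/4, 10)
obs 3: x=0 → posterior Beta(13/4, 11)
obs 4: x=0 → posterior Beta(13/4, 12)
obs 5: x=0 → posterior Beta(13/4, 13)

alpha=13/4, beta=13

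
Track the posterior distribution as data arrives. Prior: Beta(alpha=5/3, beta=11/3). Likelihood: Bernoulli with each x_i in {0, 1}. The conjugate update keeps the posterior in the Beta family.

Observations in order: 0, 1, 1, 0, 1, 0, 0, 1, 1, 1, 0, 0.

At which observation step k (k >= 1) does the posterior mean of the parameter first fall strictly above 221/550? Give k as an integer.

k = 3

obs 1: x=0 → posterior Beta(5/3, 14/3)
obs 2: x=1 → posterior Beta(8/3, 14/3)
obs 3: x=1 → posterior Beta(11/3, 14/3)
obs 4: x=0 → posterior Beta(11/3, 17/3)
obs 5: x=1 → posterior Beta(14/3, 17/3)
obs 6: x=0 → posterior Beta(14/3, 20/3)
obs 7: x=0 → posterior Beta(14/3, 23/3)
obs 8: x=1 → posterior Beta(17/3, 23/3)
obs 9: x=1 → posterior Beta(20/3, 23/3)
obs 10: x=1 → posterior Beta(23/3, 23/3)
obs 11: x=0 → posterior Beta(23/3, 26/3)
obs 12: x=0 → posterior Beta(23/3, 29/3)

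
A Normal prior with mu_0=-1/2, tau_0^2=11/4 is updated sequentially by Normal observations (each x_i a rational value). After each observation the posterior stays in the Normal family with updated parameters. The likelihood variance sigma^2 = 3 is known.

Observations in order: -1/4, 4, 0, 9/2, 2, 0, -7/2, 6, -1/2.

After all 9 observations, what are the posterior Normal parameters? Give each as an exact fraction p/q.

mu_0=515/444, tau_0^2=11/37

obs 1: x=-1/4 → posterior Normal(-35/92, 33/23)
obs 2: x=4 → posterior Normal(141/136, 33/34)
obs 3: x=0 → posterior Normal(47/60, 11/15)
obs 4: x=9/2 → posterior Normal(339/224, 33/56)
obs 5: x=2 → posterior Normal(427/268, 33/67)
obs 6: x=0 → posterior Normal(427/312, 11/26)
obs 7: x=-7/2 → posterior Normal(273/356, 33/89)
obs 8: x=6 → posterior Normal(537/400, 33/100)
obs 9: x=-1/2 → posterior Normal(515/444, 11/37)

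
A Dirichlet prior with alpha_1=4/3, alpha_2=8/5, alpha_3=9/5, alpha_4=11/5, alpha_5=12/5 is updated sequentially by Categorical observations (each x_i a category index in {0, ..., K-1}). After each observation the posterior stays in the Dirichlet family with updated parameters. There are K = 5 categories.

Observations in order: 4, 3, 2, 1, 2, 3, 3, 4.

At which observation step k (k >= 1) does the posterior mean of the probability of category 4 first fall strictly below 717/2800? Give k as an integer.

obs 1: x=4 → posterior Dirichlet(4/3, 8/5, 9/5, 11/5, 17/5)
obs 2: x=3 → posterior Dirichlet(4/3, 8/5, 9/5, 16/5, 17/5)
obs 3: x=2 → posterior Dirichlet(4/3, 8/5, 14/5, 16/5, 17/5)
obs 4: x=1 → posterior Dirichlet(4/3, 13/5, 14/5, 16/5, 17/5)
obs 5: x=2 → posterior Dirichlet(4/3, 13/5, 19/5, 16/5, 17/5)
obs 6: x=3 → posterior Dirichlet(4/3, 13/5, 19/5, 21/5, 17/5)
obs 7: x=3 → posterior Dirichlet(4/3, 13/5, 19/5, 26/5, 17/5)
obs 8: x=4 → posterior Dirichlet(4/3, 13/5, 19/5, 26/5, 22/5)

k = 4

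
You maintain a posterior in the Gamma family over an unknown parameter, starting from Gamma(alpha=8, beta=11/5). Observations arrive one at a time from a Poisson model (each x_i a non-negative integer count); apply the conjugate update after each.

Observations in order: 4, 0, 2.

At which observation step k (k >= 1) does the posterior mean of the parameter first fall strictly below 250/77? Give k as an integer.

obs 1: x=4 → posterior Gamma(12, 16/5)
obs 2: x=0 → posterior Gamma(12, 21/5)
obs 3: x=2 → posterior Gamma(14, 26/5)

k = 2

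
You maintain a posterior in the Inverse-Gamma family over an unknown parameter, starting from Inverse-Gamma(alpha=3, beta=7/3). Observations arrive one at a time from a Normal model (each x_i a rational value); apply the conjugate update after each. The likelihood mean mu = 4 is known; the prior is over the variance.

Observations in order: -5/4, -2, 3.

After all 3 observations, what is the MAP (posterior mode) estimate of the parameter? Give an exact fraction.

3323/528

obs 1: x=-5/4 → posterior Inverse-Gamma(7/2, 1547/96)
obs 2: x=-2 → posterior Inverse-Gamma(4, 3275/96)
obs 3: x=3 → posterior Inverse-Gamma(9/2, 3323/96)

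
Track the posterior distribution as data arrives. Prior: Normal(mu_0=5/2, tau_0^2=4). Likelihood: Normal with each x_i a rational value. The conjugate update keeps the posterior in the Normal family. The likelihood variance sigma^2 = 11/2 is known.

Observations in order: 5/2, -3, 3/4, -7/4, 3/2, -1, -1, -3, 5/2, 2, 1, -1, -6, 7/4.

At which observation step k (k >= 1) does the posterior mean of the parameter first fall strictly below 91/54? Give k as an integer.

k = 2

obs 1: x=5/2 → posterior Normal(5/2, 44/19)
obs 2: x=-3 → posterior Normal(47/54, 44/27)
obs 3: x=3/4 → posterior Normal(59/70, 44/35)
obs 4: x=-7/4 → posterior Normal(31/86, 44/43)
obs 5: x=3/2 → posterior Normal(55/102, 44/51)
obs 6: x=-1 → posterior Normal(39/118, 44/59)
obs 7: x=-1 → posterior Normal(23/134, 44/67)
obs 8: x=-3 → posterior Normal(-1/6, 44/75)
obs 9: x=5/2 → posterior Normal(15/166, 44/83)
obs 10: x=2 → posterior Normal(47/182, 44/91)
obs 11: x=1 → posterior Normal(7/22, 4/9)
obs 12: x=-1 → posterior Normal(47/214, 44/107)
obs 13: x=-6 → posterior Normal(-49/230, 44/115)
obs 14: x=7/4 → posterior Normal(-7/82, 44/123)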